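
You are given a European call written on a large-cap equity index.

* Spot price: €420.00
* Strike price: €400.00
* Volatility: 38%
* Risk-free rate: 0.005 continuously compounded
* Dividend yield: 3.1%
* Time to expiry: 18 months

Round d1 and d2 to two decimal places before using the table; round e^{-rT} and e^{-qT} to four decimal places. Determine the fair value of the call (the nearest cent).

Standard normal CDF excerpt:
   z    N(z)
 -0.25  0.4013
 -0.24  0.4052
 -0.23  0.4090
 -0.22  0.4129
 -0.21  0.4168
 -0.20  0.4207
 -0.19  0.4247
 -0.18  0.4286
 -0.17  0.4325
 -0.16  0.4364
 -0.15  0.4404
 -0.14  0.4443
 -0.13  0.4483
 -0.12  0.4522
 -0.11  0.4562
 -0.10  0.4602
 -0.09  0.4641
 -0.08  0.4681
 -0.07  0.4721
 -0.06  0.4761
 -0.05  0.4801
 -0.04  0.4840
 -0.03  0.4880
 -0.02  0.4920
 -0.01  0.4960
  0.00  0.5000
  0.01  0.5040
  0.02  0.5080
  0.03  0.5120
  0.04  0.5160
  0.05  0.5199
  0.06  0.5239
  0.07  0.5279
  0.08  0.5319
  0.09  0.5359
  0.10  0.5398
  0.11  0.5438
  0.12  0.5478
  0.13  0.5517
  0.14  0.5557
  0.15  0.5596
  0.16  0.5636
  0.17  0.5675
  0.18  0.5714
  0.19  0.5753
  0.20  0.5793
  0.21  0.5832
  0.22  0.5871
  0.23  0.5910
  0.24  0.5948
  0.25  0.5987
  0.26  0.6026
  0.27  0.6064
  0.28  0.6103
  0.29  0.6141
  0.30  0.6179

σ√T = 0.38 × 1.2247 = 0.4654
d₁ = [ln(420/400) + (0.005 − 0.031 + ½·0.38²)·1.5] / (σ√T) = (0.0488 + 0.0693) / 0.4654 = 0.2537 → 0.25
d₂ = 0.2537 − 0.4654 = -0.2117 → -0.21
exp(−qT) = exp(−0.031·1.5) = 0.9546;  exp(−rT) = exp(−0.005·1.5) = 0.9925
N(d₁) = N(0.25) = 0.5987;  N(d₂) = N(-0.21) = 0.4168
C = 420·0.9546·0.5987 − 400·0.9925·0.4168 = 240.0380 − 165.4696 = 74.5684

€74.57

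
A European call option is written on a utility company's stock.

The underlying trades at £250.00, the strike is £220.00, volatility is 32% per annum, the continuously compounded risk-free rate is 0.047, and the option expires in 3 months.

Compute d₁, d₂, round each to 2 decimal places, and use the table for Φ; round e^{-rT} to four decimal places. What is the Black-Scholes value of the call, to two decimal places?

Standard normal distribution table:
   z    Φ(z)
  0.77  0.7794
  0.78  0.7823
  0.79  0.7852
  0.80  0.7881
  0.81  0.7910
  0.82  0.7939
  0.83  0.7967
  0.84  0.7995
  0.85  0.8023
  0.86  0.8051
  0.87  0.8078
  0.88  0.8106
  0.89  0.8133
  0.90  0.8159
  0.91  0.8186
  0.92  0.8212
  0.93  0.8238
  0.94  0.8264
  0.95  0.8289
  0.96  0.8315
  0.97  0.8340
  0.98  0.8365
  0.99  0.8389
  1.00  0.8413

σ√T = 0.32 × 0.5000 = 0.1600
d₁ = [ln(250/220) + (0.047 + ½·0.32²)·0.25] / (σ√T) = (0.1278 + 0.0246) / 0.1600 = 0.9524 ⇒ 0.95
d₂ = 0.9524 − 0.1600 = 0.7924 ⇒ 0.79
exp(−rT) = exp(−0.047·0.25) = 0.9883
C = 250·N(0.95) − 220·0.9883·N(0.79) = 250·0.8289 − 220·0.9883·0.7852 = 207.2250 − 170.7229 = 36.5021

£36.50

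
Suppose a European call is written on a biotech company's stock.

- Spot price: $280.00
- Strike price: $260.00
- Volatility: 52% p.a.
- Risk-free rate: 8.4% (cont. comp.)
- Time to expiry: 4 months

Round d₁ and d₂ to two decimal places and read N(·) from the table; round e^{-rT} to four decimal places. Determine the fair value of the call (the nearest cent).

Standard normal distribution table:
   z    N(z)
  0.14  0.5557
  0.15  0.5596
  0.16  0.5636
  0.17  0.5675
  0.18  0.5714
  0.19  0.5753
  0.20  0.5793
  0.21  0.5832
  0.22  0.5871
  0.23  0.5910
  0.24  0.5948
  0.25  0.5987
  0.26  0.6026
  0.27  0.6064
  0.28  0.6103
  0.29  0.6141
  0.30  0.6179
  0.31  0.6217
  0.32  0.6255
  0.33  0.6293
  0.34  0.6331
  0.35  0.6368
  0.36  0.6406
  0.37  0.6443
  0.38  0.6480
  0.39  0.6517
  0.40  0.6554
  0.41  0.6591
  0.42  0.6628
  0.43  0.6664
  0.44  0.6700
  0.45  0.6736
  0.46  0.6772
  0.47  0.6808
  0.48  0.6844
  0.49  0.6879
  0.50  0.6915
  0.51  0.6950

$47.16

σ√T = 0.52·√0.3333 = 0.3002
d₁ = [ln(280/260) + (0.084 + 0.52²/2)·0.3333] / 0.3002 = [0.0741 + 0.0731] / 0.3002 = 0.4902 ⇒ 0.49
d₂ = d₁ − σ√T = 0.4902 − 0.3002 = 0.1900 ⇒ 0.19
exp(−rT) = exp(−0.084·0.3333) = 0.9724
C = 280·N(0.49) − 260·0.9724·N(0.19) = 280·0.6879 − 260·0.9724·0.5753 = 192.6120 − 145.4496 = 47.1624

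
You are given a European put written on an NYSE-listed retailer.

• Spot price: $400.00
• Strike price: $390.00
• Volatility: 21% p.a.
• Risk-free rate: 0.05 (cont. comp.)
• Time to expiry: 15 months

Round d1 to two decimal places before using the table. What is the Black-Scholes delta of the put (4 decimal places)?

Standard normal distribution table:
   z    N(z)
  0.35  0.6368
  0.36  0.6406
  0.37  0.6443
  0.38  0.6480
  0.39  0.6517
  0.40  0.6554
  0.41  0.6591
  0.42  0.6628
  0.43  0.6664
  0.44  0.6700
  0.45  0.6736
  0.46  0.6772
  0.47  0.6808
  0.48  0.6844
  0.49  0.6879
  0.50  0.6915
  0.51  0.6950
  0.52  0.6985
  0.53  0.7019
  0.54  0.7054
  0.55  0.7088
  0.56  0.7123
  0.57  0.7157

σ√T = 0.21 × 1.1180 = 0.2348
d₁ = [ln(400/390) + (0.05 + 0.21²/2)·1.25] / 0.2348 = [0.0253 + 0.0901] / 0.2348 = 0.4914 which rounds to 0.49
N(d₁) = N(0.49) = 0.6879
Δ_put = N(d₁) − 1 = 0.6879 − 1 = -0.3121

-0.3121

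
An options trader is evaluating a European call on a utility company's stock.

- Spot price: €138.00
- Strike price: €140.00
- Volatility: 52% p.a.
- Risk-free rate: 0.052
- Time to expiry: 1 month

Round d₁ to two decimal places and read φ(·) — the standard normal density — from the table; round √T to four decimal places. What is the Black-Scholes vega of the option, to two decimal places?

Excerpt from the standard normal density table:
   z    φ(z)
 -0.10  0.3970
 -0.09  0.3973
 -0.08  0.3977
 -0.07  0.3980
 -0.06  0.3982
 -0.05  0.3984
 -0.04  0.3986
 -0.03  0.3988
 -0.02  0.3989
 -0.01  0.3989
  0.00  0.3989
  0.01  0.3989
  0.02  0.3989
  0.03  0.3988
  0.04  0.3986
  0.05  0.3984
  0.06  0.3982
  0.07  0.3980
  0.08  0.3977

15.89

σ√T = 0.52·√0.08333 = 0.1501
d₁ = [ln(138/140) + (0.052 + 0.52²/2)·0.08333] / 0.1501 = [-0.0144 + 0.0156] / 0.1501 = 0.0081 ≈ 0.01
√T = √0.08333 = 0.2887
φ(d₁) = φ(0.01) = 0.3989
vega = S·φ(d₁)·√T = 138·0.3989·0.2887 = 15.8924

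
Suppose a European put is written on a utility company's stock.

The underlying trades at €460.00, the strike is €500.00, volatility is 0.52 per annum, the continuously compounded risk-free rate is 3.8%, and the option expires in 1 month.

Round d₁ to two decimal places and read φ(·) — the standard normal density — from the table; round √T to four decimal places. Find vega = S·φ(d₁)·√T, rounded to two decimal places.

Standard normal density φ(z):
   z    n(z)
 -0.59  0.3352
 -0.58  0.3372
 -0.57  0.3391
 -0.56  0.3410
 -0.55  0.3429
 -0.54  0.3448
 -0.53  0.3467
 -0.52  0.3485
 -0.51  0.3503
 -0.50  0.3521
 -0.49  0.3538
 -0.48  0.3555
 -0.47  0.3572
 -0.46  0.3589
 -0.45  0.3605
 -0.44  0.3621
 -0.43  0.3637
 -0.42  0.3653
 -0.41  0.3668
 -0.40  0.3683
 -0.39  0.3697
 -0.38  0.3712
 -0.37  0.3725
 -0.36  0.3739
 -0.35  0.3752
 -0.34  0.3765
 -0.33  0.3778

47.66

σ√T = 0.52·√0.08333 = 0.1501
d₁ = [ln(460/500) + (0.038 + 0.52²/2)·0.08333] / 0.1501 = [-0.0834 + 0.0144] / 0.1501 = -0.4593 ≈ -0.46
√T = √0.08333 = 0.2887
φ(d₁) = φ(-0.46) = 0.3589
vega = S·φ(d₁)·√T = 460·0.3589·0.2887 = 47.6626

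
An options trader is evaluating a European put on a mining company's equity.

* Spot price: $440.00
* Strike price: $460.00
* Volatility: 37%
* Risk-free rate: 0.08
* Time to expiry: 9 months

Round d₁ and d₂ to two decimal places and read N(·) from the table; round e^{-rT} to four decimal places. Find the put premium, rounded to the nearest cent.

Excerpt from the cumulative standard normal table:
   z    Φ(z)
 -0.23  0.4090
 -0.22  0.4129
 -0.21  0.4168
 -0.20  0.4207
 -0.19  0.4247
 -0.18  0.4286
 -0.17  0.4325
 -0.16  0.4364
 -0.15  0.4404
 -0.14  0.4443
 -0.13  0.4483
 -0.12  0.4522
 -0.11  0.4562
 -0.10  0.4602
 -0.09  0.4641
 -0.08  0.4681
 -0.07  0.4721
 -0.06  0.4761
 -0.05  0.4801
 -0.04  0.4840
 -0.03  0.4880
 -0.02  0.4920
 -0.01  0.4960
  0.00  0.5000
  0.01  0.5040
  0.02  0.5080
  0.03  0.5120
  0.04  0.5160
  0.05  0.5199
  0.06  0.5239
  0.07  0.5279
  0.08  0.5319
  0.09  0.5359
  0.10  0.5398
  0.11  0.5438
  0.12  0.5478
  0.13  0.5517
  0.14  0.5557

T = 0.75;  σ√T = 0.3204
d₁ = [ln(440/460) + (0.08 + 0.37²/2)·0.75] / 0.3204 = [-0.0445 + 0.1113] / 0.3204 = 0.2087 → 0.21
d₂ = d₁ − σ√T = 0.2087 − 0.3204 = -0.1117 → -0.11
e^(−rT) = e^(−0.08·0.75) = 0.9418
N(−d₂) = N(0.11) = 0.5438;  N(−d₁) = N(-0.21) = 0.4168
P = 460·0.9418·0.5438 − 440·0.4168 = 235.5894 − 183.3920 = 52.1974

$52.20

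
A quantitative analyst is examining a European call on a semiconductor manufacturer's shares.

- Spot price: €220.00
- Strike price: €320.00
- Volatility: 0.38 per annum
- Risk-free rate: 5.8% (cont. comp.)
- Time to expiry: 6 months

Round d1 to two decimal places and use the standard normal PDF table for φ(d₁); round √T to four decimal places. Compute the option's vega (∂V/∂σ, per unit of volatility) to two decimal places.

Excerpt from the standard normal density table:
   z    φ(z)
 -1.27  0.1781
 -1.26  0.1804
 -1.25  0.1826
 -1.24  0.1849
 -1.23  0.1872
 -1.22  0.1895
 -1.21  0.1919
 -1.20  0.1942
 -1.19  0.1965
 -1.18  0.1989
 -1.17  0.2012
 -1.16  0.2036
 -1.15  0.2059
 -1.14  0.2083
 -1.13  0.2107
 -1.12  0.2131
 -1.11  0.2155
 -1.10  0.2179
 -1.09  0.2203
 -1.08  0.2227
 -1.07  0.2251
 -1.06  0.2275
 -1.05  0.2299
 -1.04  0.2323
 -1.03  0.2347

32.03

σ√T = 0.38 × 0.7071 = 0.2687
d₁ = [ln(220/320) + (0.058 + 0.38²/2)·0.5] / 0.2687 = [-0.3747 + 0.0651] / 0.2687 = -1.1522 → -1.15
√T = √0.5 = 0.7071
φ(d₁) = φ(-1.15) = 0.2059
vega = S·φ(d₁)·√T = 220·0.2059·0.7071 = 32.0302
(Call and put vega coincide under Black-Scholes.)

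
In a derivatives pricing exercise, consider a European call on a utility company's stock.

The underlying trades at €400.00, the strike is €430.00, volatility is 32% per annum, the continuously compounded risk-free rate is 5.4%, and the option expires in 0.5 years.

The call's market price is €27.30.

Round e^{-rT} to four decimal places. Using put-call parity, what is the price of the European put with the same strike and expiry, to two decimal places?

€45.86

e^(−rT) = e^(−0.054·0.5) = 0.9734
Put-call parity: C − P = S − K·e^(−rT) = 400 − 430·0.9734 = 400 − 418.5620 = -18.5620
P = C − (C − P) = 27.30 − (-18.5620) = 45.8620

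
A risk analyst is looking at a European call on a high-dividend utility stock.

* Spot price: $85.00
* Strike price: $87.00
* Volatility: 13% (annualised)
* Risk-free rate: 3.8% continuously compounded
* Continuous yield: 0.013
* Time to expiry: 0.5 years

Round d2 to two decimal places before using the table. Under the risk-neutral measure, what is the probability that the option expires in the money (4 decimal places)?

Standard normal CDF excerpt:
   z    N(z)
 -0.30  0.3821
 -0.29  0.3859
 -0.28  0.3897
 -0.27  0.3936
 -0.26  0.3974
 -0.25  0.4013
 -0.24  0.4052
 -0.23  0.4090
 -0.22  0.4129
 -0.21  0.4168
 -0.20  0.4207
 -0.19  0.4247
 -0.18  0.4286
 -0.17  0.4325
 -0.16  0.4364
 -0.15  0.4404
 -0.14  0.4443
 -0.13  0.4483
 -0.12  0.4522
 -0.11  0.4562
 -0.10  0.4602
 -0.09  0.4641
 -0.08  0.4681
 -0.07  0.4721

σ√T = 0.13·√0.5 = 0.0919
d₁ = [ln(85/87) + (0.038 − 0.013 + ½·0.13²)·0.5] / (σ√T) = (-0.0233 + 0.0167) / 0.0919 = -0.0711 ⇒ -0.07
d₂ = -0.0711 − 0.0919 = -0.1630 ⇒ -0.16
Risk-neutral Pr[S_T > K] = N(d₂) = N(-0.16) = 0.4364

0.4364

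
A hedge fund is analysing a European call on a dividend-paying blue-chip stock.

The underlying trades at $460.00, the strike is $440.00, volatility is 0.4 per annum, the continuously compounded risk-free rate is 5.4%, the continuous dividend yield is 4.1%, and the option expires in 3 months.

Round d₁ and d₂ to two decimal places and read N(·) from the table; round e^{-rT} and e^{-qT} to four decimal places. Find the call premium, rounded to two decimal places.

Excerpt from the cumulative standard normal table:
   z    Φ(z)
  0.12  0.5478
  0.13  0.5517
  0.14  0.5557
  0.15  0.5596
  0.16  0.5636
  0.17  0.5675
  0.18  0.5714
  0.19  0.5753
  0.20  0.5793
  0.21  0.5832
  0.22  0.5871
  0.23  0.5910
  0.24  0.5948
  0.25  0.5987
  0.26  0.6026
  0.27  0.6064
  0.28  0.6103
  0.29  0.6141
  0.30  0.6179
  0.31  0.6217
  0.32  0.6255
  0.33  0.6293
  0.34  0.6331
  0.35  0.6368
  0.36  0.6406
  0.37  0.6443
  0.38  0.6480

σ√T = 0.4 × 0.5000 = 0.2000
ln(S/K) + (r − q + σ²/2)T = ln(460/440) + (0.054 − 0.041 + 0.4²/2)·0.25 = 0.0445 + 0.0233 = 0.0677
d₁ = 0.0677 / 0.2000 = 0.3385 → 0.34
d₂ = d₁ − σ√T = 0.3385 − 0.2000 = 0.1385 → 0.14
exp(−qT) = exp(−0.041·0.25) = 0.9898;  exp(−rT) = exp(−0.054·0.25) = 0.9866
N(d₁) = N(0.34) = 0.6331;  N(d₂) = N(0.14) = 0.5557
C = 460·0.9898·0.6331 − 440·0.9866·0.5557 = 288.2555 − 241.2316 = 47.0239

$47.02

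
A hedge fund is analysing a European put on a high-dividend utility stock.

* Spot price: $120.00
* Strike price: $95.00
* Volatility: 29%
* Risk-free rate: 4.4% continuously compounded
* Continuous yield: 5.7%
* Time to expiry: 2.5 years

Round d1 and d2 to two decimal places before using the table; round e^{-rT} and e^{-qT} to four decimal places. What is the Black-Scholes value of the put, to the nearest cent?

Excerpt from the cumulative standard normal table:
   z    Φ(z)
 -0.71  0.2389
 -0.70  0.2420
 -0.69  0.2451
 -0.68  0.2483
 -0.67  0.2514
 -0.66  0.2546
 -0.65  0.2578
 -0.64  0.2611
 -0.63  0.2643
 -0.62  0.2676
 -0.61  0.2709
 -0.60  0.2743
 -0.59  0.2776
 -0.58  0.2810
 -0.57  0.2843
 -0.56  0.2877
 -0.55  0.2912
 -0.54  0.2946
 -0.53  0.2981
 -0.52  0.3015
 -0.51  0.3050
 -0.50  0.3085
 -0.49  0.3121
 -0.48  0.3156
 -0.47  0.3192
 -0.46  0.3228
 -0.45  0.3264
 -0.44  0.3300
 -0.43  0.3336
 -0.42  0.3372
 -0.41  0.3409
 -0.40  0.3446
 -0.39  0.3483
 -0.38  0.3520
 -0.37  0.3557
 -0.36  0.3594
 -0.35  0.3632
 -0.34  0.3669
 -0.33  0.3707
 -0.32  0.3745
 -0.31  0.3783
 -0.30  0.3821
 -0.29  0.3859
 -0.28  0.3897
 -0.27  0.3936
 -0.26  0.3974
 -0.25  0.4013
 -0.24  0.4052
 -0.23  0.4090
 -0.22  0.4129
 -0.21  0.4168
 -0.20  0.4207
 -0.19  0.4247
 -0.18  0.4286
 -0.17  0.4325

$9.31

T = 2.5;  σ√T = 0.4585
d₁ = [ln(120/95) + (0.044 − 0.057 + 0.29²/2)·2.5] / 0.4585 = [0.2336 + 0.0726] / 0.4585 = 0.6679 ⇒ 0.67
d₂ = d₁ − σ√T = 0.6679 − 0.4585 = 0.2093 ⇒ 0.21
e^(−qT) = e^(−0.057·2.5) = 0.8672;  e^(−rT) = e^(−0.044·2.5) = 0.8958
N(−d₂) = N(-0.21) = 0.4168;  N(−d₁) = N(-0.67) = 0.2514
P = 95·0.8958·0.4168 − 120·0.8672·0.2514 = 35.4701 − 26.1617 = 9.3084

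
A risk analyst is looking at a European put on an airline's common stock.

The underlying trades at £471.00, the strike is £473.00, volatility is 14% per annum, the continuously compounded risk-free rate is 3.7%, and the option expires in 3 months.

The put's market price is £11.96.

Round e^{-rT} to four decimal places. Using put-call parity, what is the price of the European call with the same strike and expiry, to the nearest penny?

e^(−rT) = e^(−0.037·0.25) = 0.9908
Put-call parity: C − P = S − K·e^(−rT) = 471 − 473·0.9908 = 471 − 468.6484 = 2.3516
C = P + (C − P) = 11.96 + (2.3516) = 14.3116

£14.31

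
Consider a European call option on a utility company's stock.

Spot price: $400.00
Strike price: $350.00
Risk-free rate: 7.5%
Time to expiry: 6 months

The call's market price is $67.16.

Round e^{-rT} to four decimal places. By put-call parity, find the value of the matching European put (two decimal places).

$4.28

e^(−rT) = e^(−0.075·0.5) = 0.9632
Put-call parity: C − P = S − K·e^(−rT) = 400 − 350·0.9632 = 400 − 337.1200 = 62.8800
P = C − (C − P) = 67.16 − (62.8800) = 4.2800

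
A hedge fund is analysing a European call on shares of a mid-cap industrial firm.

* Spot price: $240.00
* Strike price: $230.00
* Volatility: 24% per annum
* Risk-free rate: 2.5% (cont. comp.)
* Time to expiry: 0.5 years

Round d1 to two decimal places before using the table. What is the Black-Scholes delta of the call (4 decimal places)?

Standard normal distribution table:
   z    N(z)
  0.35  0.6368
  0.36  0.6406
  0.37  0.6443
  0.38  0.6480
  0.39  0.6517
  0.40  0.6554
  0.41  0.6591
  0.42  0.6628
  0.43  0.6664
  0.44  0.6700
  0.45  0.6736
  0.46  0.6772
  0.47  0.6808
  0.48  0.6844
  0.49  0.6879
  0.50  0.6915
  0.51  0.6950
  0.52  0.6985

0.6591

σ√T = 0.24 × 0.7071 = 0.1697
d₁ = [ln(240/230) + (0.025 + 0.24²/2)·0.5] / 0.1697 = [0.0426 + 0.0269] / 0.1697 = 0.4093 ⇒ 0.41
N(d₁) = N(0.41) = 0.6591
Δ_call = N(d₁) = 0.6591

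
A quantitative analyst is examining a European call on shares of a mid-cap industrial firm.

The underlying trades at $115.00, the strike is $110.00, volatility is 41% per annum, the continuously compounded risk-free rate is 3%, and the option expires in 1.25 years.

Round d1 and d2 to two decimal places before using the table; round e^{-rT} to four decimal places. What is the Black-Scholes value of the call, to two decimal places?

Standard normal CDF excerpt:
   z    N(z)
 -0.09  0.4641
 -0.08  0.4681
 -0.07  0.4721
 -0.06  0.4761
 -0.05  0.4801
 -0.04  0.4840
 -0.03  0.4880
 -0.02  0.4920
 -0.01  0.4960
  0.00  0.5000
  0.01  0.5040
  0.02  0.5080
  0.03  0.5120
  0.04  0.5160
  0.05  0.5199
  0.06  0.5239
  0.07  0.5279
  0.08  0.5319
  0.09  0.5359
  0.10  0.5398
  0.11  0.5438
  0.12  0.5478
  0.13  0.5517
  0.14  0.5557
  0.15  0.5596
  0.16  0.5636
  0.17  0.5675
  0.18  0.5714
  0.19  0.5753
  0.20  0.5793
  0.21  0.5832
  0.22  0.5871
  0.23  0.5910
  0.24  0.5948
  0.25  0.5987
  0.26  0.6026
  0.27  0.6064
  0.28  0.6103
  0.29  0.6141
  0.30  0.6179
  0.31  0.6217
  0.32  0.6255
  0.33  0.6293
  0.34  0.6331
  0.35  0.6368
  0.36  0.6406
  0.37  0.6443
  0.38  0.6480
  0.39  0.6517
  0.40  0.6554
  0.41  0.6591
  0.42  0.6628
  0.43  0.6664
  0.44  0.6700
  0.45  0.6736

T = 1.25;  σ√T = 0.4584
d₁ = [ln(115/110) + (0.03 + 0.41²/2)·1.25] / 0.4584 = [0.0445 + 0.1426] / 0.4584 = 0.4080 which rounds to 0.41
d₂ = d₁ − σ√T = 0.4080 − 0.4584 = -0.0504 which rounds to -0.05
e^(−rT) = e^(−0.03·1.25) = 0.9632
C = 115·N(0.41) − 110·0.9632·N(-0.05) = 115·0.6591 − 110·0.9632·0.4801 = 75.7965 − 50.8676 = 24.9289

$24.93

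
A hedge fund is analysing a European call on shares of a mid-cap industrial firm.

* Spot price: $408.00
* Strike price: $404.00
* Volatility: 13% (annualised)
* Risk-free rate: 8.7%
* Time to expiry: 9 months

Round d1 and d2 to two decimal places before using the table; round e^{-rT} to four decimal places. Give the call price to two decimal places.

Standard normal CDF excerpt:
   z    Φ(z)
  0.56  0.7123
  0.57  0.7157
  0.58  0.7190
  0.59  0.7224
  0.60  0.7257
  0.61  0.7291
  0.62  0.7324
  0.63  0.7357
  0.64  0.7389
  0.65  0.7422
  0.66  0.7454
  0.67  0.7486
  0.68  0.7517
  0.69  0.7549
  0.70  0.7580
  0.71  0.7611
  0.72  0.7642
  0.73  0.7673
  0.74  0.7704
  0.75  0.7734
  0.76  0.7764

$35.85

σ√T = 0.13 × 0.8660 = 0.1126
ln(S/K) + (r + σ²/2)T = ln(408/404) + (0.087 + 0.13²/2)·0.75 = 0.0099 + 0.0716 = 0.0814
d₁ = 0.0814 / 0.1126 = 0.7234 → 0.72
d₂ = d₁ − σ√T = 0.7234 − 0.1126 = 0.6108 → 0.61
exp(−rT) = exp(−0.087·0.75) = 0.9368
C = 408·N(0.72) − 404·0.9368·N(0.61) = 408·0.7642 − 404·0.9368·0.7291 = 311.7936 − 275.9404 = 35.8532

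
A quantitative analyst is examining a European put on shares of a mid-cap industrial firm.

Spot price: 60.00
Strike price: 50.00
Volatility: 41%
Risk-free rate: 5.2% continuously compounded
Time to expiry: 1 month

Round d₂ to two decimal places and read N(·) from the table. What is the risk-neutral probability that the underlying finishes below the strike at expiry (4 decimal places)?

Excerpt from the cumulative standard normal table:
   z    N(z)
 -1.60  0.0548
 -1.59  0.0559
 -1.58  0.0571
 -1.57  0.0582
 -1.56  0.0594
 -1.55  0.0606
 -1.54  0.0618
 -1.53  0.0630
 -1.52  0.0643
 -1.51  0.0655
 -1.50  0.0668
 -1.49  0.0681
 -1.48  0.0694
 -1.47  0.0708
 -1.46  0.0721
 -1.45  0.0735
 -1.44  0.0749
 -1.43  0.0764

0.0643

σ√T = 0.41 × 0.2887 = 0.1184
ln(S/K) + (r + σ²/2)T = ln(60/50) + (0.052 + 0.41²/2)·0.08333 = 0.1823 + 0.0113 = 0.1937
d₁ = 0.1937 / 0.1184 = 1.6362 ≈ 1.64
d₂ = d₁ − σ√T = 1.6362 − 0.1184 = 1.5179 ≈ 1.52
Risk-neutral Pr[S_T < K] = N(−d₂) = N(-1.52) = 0.0643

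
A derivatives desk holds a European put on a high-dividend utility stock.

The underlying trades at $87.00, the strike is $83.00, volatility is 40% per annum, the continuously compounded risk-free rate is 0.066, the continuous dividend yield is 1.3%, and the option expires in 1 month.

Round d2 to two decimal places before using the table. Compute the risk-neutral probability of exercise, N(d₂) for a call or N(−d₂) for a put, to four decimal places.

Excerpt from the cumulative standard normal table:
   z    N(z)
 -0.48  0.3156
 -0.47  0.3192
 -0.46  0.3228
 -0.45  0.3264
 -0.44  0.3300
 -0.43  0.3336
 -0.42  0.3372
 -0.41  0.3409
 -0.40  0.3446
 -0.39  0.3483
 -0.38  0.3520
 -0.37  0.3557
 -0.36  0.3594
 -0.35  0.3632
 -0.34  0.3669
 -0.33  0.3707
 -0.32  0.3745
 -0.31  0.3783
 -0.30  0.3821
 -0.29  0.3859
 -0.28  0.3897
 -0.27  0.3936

σ√T = 0.4 × 0.2887 = 0.1155
d₁ = [ln(87/83) + (0.066 − 0.013 + ½·0.4²)·0.08333] / (σ√T) = (0.0471 + 0.0111) / 0.1155 = 0.5036 ⇒ 0.50
d₂ = 0.5036 − 0.1155 = 0.3881 ⇒ 0.39
Pr(exercise) under Q = N(−d₂) = N(-0.39) = 0.3483

0.3483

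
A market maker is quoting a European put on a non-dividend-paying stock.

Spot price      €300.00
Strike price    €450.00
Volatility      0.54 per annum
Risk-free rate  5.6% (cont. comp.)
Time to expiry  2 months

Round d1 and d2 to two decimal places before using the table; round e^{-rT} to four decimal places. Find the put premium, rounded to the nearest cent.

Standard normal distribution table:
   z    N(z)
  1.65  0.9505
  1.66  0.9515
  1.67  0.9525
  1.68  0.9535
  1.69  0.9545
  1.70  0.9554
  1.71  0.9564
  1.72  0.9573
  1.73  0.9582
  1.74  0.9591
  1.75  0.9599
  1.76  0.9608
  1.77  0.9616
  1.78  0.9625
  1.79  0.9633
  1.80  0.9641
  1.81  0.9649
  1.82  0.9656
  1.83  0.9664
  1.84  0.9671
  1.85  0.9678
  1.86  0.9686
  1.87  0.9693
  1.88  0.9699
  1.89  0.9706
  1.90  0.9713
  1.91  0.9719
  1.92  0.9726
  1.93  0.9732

€146.94

T = 0.1667;  σ√T = 0.2205
d₁ = [ln(300/450) + (0.056 + ½·0.54²)·0.1667] / (σ√T) = (-0.4055 + 0.0336) / 0.2205 = -1.6867 → -1.69
d₂ = -1.6867 − 0.2205 = -1.9071 → -1.91
exp(−rT) = exp(−0.056·0.1667) = 0.9907
N(−d₂) = N(1.91) = 0.9719;  N(−d₁) = N(1.69) = 0.9545
P = 450·0.9907·0.9719 − 300·0.9545 = 433.2876 − 286.3500 = 146.9376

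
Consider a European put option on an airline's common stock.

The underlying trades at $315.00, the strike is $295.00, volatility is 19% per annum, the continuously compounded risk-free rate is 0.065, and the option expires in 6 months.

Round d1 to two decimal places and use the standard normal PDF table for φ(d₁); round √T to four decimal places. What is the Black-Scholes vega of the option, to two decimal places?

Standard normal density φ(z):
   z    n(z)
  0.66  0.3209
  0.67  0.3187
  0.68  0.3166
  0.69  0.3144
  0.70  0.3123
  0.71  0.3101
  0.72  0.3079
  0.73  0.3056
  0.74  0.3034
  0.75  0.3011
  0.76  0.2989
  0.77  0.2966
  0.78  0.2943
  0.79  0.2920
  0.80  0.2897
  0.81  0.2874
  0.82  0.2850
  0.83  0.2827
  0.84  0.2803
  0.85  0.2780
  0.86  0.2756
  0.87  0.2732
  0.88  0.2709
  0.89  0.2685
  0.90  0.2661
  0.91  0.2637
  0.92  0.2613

64.53

T = 0.5;  σ√T = 0.1344
ln(S/K) + (r + σ²/2)T = ln(315/295) + (0.065 + 0.19²/2)·0.5 = 0.0656 + 0.0415 = 0.1071
d₁ = 0.1071 / 0.1344 = 0.7973 ≈ 0.80
√T = √0.5 = 0.7071
φ(d₁) = φ(0.80) = 0.2897
vega = S·φ(d₁)·√T = 315·0.2897·0.7071 = 64.5268
(The call has the same vega.)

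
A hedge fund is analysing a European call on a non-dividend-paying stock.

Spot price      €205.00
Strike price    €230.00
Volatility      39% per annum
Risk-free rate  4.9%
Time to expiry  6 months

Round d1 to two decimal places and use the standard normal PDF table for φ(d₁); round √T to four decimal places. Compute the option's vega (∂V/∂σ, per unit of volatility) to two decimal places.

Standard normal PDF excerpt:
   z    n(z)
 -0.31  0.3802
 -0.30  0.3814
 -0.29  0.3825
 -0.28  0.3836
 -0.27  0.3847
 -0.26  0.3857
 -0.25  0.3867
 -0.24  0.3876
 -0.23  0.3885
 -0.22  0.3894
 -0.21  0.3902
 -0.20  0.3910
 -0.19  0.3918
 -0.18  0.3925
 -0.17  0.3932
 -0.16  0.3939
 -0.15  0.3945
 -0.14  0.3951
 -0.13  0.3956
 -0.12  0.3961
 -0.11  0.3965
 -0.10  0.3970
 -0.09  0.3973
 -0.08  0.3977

56.79

σ√T = 0.39 × 0.7071 = 0.2758
ln(S/K) + (r + σ²/2)T = ln(205/230) + (0.049 + 0.39²/2)·0.5 = -0.1151 + 0.0625 = -0.0525
d₁ = -0.0525 / 0.2758 = -0.1905 ≈ -0.19
√T = √0.5 = 0.7071
φ(d₁) = φ(-0.19) = 0.3918
vega = S·φ(d₁)·√T = 205·0.3918·0.7071 = 56.7936
(The put has the same vega.)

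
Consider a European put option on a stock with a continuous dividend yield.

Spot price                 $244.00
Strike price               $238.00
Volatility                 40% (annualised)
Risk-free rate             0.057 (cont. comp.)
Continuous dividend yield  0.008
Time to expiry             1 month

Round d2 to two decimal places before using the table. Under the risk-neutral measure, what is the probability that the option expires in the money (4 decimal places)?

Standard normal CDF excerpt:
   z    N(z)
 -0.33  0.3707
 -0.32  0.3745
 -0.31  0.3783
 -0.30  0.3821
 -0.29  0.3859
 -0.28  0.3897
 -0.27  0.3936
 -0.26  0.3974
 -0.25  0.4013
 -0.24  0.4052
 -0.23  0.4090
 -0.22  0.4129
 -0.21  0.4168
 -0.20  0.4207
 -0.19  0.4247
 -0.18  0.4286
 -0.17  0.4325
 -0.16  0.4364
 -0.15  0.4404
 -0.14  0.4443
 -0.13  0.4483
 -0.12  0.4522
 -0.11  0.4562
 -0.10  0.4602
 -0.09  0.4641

T = 0.08333;  σ√T = 0.1155
ln(S/K) + (r − q + σ²/2)T = ln(244/238) + (0.057 − 0.008 + 0.4²/2)·0.08333 = 0.0249 + 0.0107 = 0.0356
d₁ = 0.0356 / 0.1155 = 0.3087 which rounds to 0.31
d₂ = d₁ − σ√T = 0.3087 − 0.1155 = 0.1932 which rounds to 0.19
Risk-neutral Pr[S_T < K] = N(−d₂) = N(-0.19) = 0.4247

0.4247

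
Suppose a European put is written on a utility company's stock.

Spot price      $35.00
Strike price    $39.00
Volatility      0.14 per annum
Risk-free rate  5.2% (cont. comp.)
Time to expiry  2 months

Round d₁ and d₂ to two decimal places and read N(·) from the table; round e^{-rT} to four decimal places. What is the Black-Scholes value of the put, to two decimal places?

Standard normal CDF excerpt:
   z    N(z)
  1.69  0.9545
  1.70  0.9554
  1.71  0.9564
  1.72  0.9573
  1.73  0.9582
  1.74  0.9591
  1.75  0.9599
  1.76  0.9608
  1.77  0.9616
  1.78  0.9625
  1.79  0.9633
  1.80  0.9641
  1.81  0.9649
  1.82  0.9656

$3.71

T = 0.1667;  σ√T = 0.0572
ln(S/K) + (r + σ²/2)T = ln(35/39) + (0.052 + 0.14²/2)·0.1667 = -0.1082 + 0.0103 = -0.0979
d₁ = -0.0979 / 0.0572 = -1.7131 ≈ -1.71
d₂ = d₁ − σ√T = -1.7131 − 0.0572 = -1.7703 ≈ -1.77
e^(−rT) = e^(−0.052·0.1667) = 0.9914
N(−d₂) = N(1.77) = 0.9616;  N(−d₁) = N(1.71) = 0.9564
P = 39·0.9914·0.9616 − 35·0.9564 = 37.1799 − 33.4740 = 3.7059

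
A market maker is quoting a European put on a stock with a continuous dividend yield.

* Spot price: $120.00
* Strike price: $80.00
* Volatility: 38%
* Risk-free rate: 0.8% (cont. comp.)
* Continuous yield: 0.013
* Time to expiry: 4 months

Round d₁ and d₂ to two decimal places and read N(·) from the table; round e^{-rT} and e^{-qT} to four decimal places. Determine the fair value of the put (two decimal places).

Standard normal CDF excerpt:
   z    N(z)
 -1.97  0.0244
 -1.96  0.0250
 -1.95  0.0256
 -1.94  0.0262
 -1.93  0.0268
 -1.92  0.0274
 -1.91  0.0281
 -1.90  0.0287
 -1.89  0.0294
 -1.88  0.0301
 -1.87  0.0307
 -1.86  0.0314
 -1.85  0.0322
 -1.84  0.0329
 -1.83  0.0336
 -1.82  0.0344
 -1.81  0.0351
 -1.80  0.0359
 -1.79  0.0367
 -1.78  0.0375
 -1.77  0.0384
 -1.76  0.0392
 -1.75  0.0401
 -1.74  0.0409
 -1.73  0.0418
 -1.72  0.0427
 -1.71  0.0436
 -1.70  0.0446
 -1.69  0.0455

T = 0.3333;  σ√T = 0.2194
d₁ = [ln(120/80) + (0.008 − 0.013 + 0.38²/2)·0.3333] / 0.2194 = [0.4055 + 0.0224] / 0.2194 = 1.9502 which rounds to 1.95
d₂ = d₁ − σ√T = 1.9502 − 0.2194 = 1.7308 which rounds to 1.73
e^(−qT) = e^(−0.013·0.3333) = 0.9957;  e^(−rT) = e^(−0.008·0.3333) = 0.9973
N(−d₂) = N(-1.73) = 0.0418;  N(−d₁) = N(-1.95) = 0.0256
P = 80·0.9973·0.0418 − 120·0.9957·0.0256 = 3.3350 − 3.0588 = 0.2762

$0.28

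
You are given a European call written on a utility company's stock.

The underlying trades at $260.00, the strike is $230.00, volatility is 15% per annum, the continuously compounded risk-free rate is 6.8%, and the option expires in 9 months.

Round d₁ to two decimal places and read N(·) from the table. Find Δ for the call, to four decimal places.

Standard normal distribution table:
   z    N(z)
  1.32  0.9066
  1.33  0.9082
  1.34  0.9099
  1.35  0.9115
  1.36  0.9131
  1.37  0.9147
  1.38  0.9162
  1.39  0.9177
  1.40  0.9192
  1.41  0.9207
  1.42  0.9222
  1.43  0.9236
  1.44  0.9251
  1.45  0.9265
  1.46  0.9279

T = 0.75;  σ√T = 0.1299
d₁ = [ln(260/230) + (0.068 + ½·0.15²)·0.75] / (σ√T) = (0.1226 + 0.0594) / 0.1299 = 1.4013 → 1.40
N(d₁) = N(1.40) = 0.9192
Δ_call = N(d₁) = 0.9192

0.9192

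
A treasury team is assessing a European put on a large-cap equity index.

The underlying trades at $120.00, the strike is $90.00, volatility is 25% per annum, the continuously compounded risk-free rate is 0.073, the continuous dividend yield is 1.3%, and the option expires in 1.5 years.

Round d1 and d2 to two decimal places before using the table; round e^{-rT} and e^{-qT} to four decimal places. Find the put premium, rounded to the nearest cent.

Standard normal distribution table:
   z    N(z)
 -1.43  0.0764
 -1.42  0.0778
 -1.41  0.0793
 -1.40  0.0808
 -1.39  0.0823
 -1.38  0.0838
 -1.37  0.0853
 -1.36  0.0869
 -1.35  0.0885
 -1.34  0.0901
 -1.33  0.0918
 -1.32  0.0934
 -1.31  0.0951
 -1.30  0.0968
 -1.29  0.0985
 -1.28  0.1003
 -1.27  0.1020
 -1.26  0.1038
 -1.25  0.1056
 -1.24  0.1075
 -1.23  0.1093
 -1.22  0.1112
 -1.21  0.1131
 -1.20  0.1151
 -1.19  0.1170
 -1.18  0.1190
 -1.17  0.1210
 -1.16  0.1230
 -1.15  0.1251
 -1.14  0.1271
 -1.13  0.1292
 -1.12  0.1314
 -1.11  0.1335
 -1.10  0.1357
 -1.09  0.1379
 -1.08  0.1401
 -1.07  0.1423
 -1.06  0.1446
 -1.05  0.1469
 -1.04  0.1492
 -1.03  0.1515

σ√T = 0.25·√1.5 = 0.3062
ln(S/K) + (r − q + σ²/2)T = ln(120/90) + (0.073 − 0.013 + 0.25²/2)·1.5 = 0.2877 + 0.1369 = 0.4246
d₁ = 0.4246 / 0.3062 = 1.3866 → 1.39
d₂ = d₁ − σ√T = 1.3866 − 0.3062 = 1.0804 → 1.08
e^(−qT) = e^(−0.013·1.5) = 0.9807;  e^(−rT) = e^(−0.073·1.5) = 0.8963
P = 90·0.8963·N(-1.08) − 120·0.9807·N(-1.39) = 90·0.8963·0.1401 − 120·0.9807·0.0823 = 11.3014 − 9.6854 = 1.6161

$1.62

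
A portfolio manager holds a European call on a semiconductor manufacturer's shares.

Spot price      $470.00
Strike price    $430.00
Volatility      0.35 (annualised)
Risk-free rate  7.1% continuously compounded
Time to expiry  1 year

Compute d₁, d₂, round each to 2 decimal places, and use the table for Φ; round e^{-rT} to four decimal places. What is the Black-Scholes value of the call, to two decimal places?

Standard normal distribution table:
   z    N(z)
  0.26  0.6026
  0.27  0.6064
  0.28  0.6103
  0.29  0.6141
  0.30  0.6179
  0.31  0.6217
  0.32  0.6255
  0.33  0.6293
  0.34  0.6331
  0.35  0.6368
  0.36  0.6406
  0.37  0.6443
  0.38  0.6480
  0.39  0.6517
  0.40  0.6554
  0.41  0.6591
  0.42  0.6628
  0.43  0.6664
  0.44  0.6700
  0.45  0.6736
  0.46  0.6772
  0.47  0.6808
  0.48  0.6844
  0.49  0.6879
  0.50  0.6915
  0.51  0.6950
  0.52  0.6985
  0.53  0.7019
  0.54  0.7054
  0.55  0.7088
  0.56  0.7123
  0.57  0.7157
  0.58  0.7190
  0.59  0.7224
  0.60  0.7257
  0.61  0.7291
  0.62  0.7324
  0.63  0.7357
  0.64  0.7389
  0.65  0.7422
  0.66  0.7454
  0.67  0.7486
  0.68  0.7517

$101.33

T = 1;  σ√T = 0.3500
d₁ = [ln(470/430) + (0.071 + 0.35²/2)·1] / 0.3500 = [0.0889 + 0.1322] / 0.3500 = 0.6320 ⇒ 0.63
d₂ = d₁ − σ√T = 0.6320 − 0.3500 = 0.2820 ⇒ 0.28
e^(−rT) = e^(−0.071·1) = 0.9315
N(d₁) = N(0.63) = 0.7357;  N(d₂) = N(0.28) = 0.6103
C = 470·0.7357 − 430·0.9315·0.6103 = 345.7790 − 244.4526 = 101.3264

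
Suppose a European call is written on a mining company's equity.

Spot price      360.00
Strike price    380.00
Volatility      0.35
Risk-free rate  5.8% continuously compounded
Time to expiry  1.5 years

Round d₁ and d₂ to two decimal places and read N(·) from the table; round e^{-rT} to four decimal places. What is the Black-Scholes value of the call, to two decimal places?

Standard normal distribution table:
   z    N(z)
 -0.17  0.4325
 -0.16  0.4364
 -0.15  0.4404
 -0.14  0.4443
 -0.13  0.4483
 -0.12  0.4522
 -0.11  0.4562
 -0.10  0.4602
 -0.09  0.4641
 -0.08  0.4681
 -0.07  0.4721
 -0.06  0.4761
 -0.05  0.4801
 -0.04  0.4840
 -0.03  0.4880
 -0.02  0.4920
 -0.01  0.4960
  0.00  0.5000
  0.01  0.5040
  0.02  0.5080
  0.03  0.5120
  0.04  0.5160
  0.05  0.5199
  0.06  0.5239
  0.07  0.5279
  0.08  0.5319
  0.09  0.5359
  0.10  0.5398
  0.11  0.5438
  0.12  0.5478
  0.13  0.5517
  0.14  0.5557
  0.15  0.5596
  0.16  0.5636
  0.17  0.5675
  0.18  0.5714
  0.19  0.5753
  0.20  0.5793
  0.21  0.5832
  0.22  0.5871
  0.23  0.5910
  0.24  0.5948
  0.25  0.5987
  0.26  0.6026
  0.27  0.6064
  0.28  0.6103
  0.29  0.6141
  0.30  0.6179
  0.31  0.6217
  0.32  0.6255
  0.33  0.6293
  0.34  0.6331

σ√T = 0.35·√1.5 = 0.4287
d₁ = [ln(360/380) + (0.058 + 0.35²/2)·1.5] / 0.4287 = [-0.0541 + 0.1789] / 0.4287 = 0.2912 which rounds to 0.29
d₂ = d₁ − σ√T = 0.2912 − 0.4287 = -0.1375 which rounds to -0.14
exp(−rT) = exp(−0.058·1.5) = 0.9167
C = 360·N(0.29) − 380·0.9167·N(-0.14) = 360·0.6141 − 380·0.9167·0.4443 = 221.0760 − 154.7701 = 66.3059

66.31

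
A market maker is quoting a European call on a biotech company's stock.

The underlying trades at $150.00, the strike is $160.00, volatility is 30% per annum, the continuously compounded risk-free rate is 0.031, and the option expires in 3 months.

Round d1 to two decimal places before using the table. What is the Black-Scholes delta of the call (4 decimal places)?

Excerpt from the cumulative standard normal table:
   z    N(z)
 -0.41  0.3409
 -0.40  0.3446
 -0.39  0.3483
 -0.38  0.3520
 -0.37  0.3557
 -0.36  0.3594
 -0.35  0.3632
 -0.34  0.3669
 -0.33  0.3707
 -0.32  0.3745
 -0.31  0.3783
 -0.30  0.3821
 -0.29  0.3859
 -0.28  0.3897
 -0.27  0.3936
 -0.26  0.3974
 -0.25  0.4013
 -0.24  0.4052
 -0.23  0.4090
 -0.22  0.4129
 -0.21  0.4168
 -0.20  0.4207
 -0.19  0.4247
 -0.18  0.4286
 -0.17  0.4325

σ√T = 0.3 × 0.5000 = 0.1500
d₁ = [ln(150/160) + (0.031 + ½·0.3²)·0.25] / (σ√T) = (-0.0645 + 0.0190) / 0.1500 = -0.3036 → -0.30
N(d₁) = N(-0.30) = 0.3821
Δ_call = N(d₁) = 0.3821

0.3821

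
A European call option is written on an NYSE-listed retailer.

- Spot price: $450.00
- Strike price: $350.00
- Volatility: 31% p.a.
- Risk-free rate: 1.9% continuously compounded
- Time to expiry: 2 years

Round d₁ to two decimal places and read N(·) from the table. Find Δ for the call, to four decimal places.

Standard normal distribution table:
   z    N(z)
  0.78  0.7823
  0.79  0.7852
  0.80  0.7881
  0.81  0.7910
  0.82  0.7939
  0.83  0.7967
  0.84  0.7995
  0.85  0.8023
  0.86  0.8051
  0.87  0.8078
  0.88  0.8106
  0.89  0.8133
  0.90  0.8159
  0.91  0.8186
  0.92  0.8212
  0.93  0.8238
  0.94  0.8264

T = 2;  σ√T = 0.4384
d₁ = [ln(450/350) + (0.019 + 0.31²/2)·2] / 0.4384 = [0.2513 + 0.1341] / 0.4384 = 0.8791 ≈ 0.88
N(d₁) = N(0.88) = 0.8106
Δ_call = N(d₁) = 0.8106

0.8106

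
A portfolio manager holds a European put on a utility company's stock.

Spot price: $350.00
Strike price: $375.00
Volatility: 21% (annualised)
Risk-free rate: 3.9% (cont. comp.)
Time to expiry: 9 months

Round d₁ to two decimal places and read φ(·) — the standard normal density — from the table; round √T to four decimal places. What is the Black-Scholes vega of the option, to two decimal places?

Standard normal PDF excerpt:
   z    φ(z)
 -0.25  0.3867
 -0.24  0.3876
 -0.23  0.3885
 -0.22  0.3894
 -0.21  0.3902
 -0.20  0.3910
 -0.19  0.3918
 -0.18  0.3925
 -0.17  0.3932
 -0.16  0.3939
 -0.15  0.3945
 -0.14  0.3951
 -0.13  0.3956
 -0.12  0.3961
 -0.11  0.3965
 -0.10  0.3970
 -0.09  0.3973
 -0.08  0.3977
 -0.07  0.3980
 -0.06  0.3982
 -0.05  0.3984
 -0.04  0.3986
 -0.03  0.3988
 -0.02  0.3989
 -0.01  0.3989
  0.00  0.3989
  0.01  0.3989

σ√T = 0.21 × 0.8660 = 0.1819
d₁ = [ln(350/375) + (0.039 + 0.21²/2)·0.75] / 0.1819 = [-0.0690 + 0.0458] / 0.1819 = -0.1276 ≈ -0.13
√T = √0.75 = 0.8660
φ(d₁) = φ(-0.13) = 0.3956
vega = S·φ(d₁)·√T = 350·0.3956·0.8660 = 119.9064

119.91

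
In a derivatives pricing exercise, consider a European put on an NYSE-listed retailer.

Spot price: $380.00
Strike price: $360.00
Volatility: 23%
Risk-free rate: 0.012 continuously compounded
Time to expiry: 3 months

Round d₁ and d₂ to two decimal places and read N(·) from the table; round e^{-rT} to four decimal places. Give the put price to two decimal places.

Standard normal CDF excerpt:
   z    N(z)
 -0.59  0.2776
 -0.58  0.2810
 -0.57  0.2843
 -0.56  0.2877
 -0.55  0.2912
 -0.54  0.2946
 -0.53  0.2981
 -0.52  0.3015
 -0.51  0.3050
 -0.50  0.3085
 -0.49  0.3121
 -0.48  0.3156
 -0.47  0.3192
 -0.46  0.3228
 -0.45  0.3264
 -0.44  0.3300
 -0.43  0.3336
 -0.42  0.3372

$7.79

σ√T = 0.23·√0.25 = 0.1150
d₁ = [ln(380/360) + (0.012 + ½·0.23²)·0.25] / (σ√T) = (0.0541 + 0.0096) / 0.1150 = 0.5537 ⇒ 0.55
d₂ = 0.5537 − 0.1150 = 0.4387 ⇒ 0.44
e^(−rT) = e^(−0.012·0.25) = 0.9970
N(−d₂) = N(-0.44) = 0.3300;  N(−d₁) = N(-0.55) = 0.2912
P = 360·0.9970·0.3300 − 380·0.2912 = 118.4436 − 110.6560 = 7.7876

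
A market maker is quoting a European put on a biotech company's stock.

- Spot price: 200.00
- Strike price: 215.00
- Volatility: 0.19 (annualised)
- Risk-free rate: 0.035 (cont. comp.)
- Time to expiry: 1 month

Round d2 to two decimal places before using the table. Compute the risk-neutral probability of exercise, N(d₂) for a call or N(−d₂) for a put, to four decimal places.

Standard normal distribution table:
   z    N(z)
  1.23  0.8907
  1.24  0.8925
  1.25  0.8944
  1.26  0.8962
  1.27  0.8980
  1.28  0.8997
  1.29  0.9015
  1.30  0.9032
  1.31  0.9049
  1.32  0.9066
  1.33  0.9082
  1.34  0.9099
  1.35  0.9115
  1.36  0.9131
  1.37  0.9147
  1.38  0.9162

σ√T = 0.19·√0.08333 = 0.0548
ln(S/K) + (r + σ²/2)T = ln(200/215) + (0.035 + 0.19²/2)·0.08333 = -0.0723 + 0.0044 = -0.0679
d₁ = -0.0679 / 0.0548 = -1.2380 → -1.24
d₂ = d₁ − σ√T = -1.2380 − 0.0548 = -1.2928 → -1.29
Risk-neutral Pr[S_T < K] = N(−d₂) = N(1.29) = 0.9015

0.9015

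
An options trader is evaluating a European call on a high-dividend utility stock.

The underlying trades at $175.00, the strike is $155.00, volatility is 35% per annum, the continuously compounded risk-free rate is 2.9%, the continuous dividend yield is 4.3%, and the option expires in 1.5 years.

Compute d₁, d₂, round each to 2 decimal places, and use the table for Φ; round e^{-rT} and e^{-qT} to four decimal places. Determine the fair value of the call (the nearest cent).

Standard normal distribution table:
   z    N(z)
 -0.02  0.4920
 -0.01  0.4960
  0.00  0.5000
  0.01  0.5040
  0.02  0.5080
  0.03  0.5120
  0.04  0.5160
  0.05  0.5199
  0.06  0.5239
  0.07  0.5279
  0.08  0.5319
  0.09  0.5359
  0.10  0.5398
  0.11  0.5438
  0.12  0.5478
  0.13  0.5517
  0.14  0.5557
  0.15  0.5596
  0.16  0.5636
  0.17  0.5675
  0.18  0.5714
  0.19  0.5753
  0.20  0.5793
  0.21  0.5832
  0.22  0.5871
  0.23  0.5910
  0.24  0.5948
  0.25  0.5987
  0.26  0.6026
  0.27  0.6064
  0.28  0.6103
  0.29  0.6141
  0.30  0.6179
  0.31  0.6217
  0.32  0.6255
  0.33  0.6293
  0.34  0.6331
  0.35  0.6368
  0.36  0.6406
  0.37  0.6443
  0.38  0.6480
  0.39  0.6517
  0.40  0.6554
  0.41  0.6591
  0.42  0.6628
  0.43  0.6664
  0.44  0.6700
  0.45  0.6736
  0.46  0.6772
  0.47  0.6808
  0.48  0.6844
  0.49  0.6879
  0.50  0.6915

$35.13

σ√T = 0.35·√1.5 = 0.4287
d₁ = [ln(175/155) + (0.029 − 0.043 + 0.35²/2)·1.5] / 0.4287 = [0.1214 + 0.0709] / 0.4287 = 0.4485 ⇒ 0.45
d₂ = d₁ − σ√T = 0.4485 − 0.4287 = 0.0198 ⇒ 0.02
e^(−qT) = e^(−0.043·1.5) = 0.9375;  e^(−rT) = e^(−0.029·1.5) = 0.9574
N(d₁) = N(0.45) = 0.6736;  N(d₂) = N(0.02) = 0.5080
C = 175·0.9375·0.6736 − 155·0.9574·0.5080 = 110.5125 − 75.3857 = 35.1268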